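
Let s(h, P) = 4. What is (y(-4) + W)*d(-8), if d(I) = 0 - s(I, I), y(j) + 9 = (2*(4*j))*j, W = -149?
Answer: 120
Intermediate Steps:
y(j) = -9 + 8*j**2 (y(j) = -9 + (2*(4*j))*j = -9 + (8*j)*j = -9 + 8*j**2)
d(I) = -4 (d(I) = 0 - 1*4 = 0 - 4 = -4)
(y(-4) + W)*d(-8) = ((-9 + 8*(-4)**2) - 149)*(-4) = ((-9 + 8*16) - 149)*(-4) = ((-9 + 128) - 149)*(-4) = (119 - 149)*(-4) = -30*(-4) = 120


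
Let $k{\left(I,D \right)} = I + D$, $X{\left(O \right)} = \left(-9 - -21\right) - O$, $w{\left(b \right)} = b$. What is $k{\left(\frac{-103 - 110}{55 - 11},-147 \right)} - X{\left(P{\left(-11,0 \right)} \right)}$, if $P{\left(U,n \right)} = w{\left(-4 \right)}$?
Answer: $- \frac{7385}{44} \approx -167.84$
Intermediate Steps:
$P{\left(U,n \right)} = -4$
$X{\left(O \right)} = 12 - O$ ($X{\left(O \right)} = \left(-9 + 21\right) - O = 12 - O$)
$k{\left(I,D \right)} = D + I$
$k{\left(\frac{-103 - 110}{55 - 11},-147 \right)} - X{\left(P{\left(-11,0 \right)} \right)} = \left(-147 + \frac{-103 - 110}{55 - 11}\right) - \left(12 - -4\right) = \left(-147 - \frac{213}{44}\right) - \left(12 + 4\right) = \left(-147 - \frac{213}{44}\right) - 16 = - \frac{6681}{44} - 16 = - \frac{7385}{44}$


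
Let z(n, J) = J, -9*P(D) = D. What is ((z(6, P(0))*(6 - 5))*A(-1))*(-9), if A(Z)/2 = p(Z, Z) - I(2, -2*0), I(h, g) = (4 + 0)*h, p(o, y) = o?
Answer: 0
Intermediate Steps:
P(D) = -D/9
I(h, g) = 4*h
A(Z) = -16 + 2*Z (A(Z) = 2*(Z - 4*2) = 2*(Z - 1*8) = 2*(Z - 8) = 2*(-8 + Z) = -16 + 2*Z)
((z(6, P(0))*(6 - 5))*A(-1))*(-9) = (((-1/9*0)*(6 - 5))*(-16 + 2*(-1)))*(-9) = ((0*1)*(-16 - 2))*(-9) = (0*(-18))*(-9) = 0*(-9) = 0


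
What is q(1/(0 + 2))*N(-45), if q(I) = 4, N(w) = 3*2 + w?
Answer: -156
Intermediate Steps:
N(w) = 6 + w
q(1/(0 + 2))*N(-45) = 4*(6 - 45) = 4*(-39) = -156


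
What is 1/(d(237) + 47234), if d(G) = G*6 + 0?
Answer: 1/48656 ≈ 2.0552e-5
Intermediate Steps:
d(G) = 6*G (d(G) = 6*G + 0 = 6*G)
1/(d(237) + 47234) = 1/(6*237 + 47234) = 1/(1422 + 47234) = 1/48656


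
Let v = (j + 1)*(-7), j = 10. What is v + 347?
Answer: 270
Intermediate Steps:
v = -77 (v = (10 + 1)*(-7) = 11*(-7) = -77)
v + 347 = -77 + 347 = 270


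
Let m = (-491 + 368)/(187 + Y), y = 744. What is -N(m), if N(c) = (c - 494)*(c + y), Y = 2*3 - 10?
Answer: 1368225025/3721 ≈ 3.6770e+5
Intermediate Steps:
Y = -4 (Y = 6 - 10 = -4)
m = -41/61 (m = (-491 + 368)/(187 - 4) = -123/183 = -123*1/183 = -41/61 ≈ -0.67213)
N(c) = (-494 + c)*(744 + c) (N(c) = (c - 494)*(c + 744) = (-494 + c)*(744 + c))
-N(m) = -(-367536 + (-41/61)² + 250*(-41/61)) = -(-367536 + 1681/3721 - 10250/61) = -1*(-1368225025/3721) = 1368225025/3721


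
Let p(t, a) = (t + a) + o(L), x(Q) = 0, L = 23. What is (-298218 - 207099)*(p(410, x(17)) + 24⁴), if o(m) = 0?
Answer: -167859232962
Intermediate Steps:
p(t, a) = a + t (p(t, a) = (t + a) + 0 = (a + t) + 0 = a + t)
(-298218 - 207099)*(p(410, x(17)) + 24⁴) = (-298218 - 207099)*((0 + 410) + 24⁴) = -505317*(410 + 331776) = -505317*332186 = -167859232962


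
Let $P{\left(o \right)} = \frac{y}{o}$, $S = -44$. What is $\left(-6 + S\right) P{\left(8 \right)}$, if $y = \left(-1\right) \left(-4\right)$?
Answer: $-25$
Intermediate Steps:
$y = 4$
$P{\left(o \right)} = \frac{4}{o}$
$\left(-6 + S\right) P{\left(8 \right)} = \left(-6 - 44\right) \frac{4}{8} = - 50 \cdot 4 \cdot \frac{1}{8} = \left(-50\right) \frac{1}{2} = -25$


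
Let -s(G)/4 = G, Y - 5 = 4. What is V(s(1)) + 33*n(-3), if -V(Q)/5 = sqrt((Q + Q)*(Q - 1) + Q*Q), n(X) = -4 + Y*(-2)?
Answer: -726 - 10*sqrt(14) ≈ -763.42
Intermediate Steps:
Y = 9 (Y = 5 + 4 = 9)
s(G) = -4*G
n(X) = -22 (n(X) = -4 + 9*(-2) = -4 - 18 = -22)
V(Q) = -5*sqrt(Q**2 + 2*Q*(-1 + Q)) (V(Q) = -5*sqrt((Q + Q)*(Q - 1) + Q*Q) = -5*sqrt((2*Q)*(-1 + Q) + Q**2) = -5*sqrt(2*Q*(-1 + Q) + Q**2) = -5*sqrt(Q**2 + 2*Q*(-1 + Q)))
V(s(1)) + 33*n(-3) = -5*sqrt(56) + 33*(-22) = -5*2*sqrt(14) - 726 = -10*sqrt(14) - 726 = -726 - 10*sqrt(14)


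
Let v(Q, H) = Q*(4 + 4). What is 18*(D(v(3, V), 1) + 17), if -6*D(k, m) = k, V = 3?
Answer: 234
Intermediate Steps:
v(Q, H) = 8*Q (v(Q, H) = Q*8 = 8*Q)
D(k, m) = -k/6
18*(D(v(3, V), 1) + 17) = 18*(-4*3/3 + 17) = 18*(-1/6*24 + 17) = 18*(-4 + 17) = 18*13 = 234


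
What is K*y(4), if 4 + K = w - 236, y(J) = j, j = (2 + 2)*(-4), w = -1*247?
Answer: 7792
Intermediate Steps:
w = -247
j = -16 (j = 4*(-4) = -16)
y(J) = -16
K = -487 (K = -4 + (-247 - 236) = -4 - 483 = -487)
K*y(4) = -487*(-16) = 7792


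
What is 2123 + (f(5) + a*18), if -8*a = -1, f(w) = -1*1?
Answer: 8497/4 ≈ 2124.3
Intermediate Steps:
f(w) = -1
a = ⅛ (a = -⅛*(-1) = ⅛ ≈ 0.12500)
2123 + (f(5) + a*18) = 2123 + (-1 + (⅛)*18) = 2123 + (-1 + 9/4) = 2123 + 5/4 = 8497/4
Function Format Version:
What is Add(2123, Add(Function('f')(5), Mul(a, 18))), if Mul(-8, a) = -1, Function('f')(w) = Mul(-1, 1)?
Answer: Rational(8497, 4) ≈ 2124.3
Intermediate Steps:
Function('f')(w) = -1
a = Rational(1, 8) (a = Mul(Rational(-1, 8), -1) = Rational(1, 8) ≈ 0.12500)
Add(2123, Add(Function('f')(5), Mul(a, 18))) = Add(2123, Add(-1, Mul(Rational(1, 8), 18))) = Add(2123, Add(-1, Rational(9, 4))) = Add(2123, Rational(5, 4)) = Rational(8497, 4)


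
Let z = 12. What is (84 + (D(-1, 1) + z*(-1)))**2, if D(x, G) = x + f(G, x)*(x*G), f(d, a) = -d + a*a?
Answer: 5041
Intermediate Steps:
f(d, a) = a**2 - d (f(d, a) = -d + a**2 = a**2 - d)
D(x, G) = x + G*x*(x**2 - G) (D(x, G) = x + (x**2 - G)*(x*G) = x + (x**2 - G)*(G*x) = x + G*x*(x**2 - G))
(84 + (D(-1, 1) + z*(-1)))**2 = (84 + (-1*(-1)*(-1 + 1*(1 - 1*(-1)**2)) + 12*(-1)))**2 = (84 + (-1*(-1)*(-1 + 1*(1 - 1*1)) - 12))**2 = (84 + (-1*(-1)*(-1 + 1*(1 - 1)) - 12))**2 = (84 + (-1*(-1)*(-1 + 1*0) - 12))**2 = (84 + (-1*(-1)*(-1 + 0) - 12))**2 = (84 + (-1*(-1)*(-1) - 12))**2 = (84 + (-1 - 12))**2 = (84 - 13)**2 = 71**2 = 5041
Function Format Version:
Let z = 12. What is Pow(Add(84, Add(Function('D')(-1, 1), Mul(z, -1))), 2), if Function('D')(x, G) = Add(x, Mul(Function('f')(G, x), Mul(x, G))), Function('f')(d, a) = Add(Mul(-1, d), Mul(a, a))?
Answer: 5041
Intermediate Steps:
Function('f')(d, a) = Add(Pow(a, 2), Mul(-1, d)) (Function('f')(d, a) = Add(Mul(-1, d), Pow(a, 2)) = Add(Pow(a, 2), Mul(-1, d)))
Function('D')(x, G) = Add(x, Mul(G, x, Add(Pow(x, 2), Mul(-1, G)))) (Function('D')(x, G) = Add(x, Mul(Add(Pow(x, 2), Mul(-1, G)), Mul(x, G))) = Add(x, Mul(Add(Pow(x, 2), Mul(-1, G)), Mul(G, x))) = Add(x, Mul(G, x, Add(Pow(x, 2), Mul(-1, G)))))
Pow(Add(84, Add(Function('D')(-1, 1), Mul(z, -1))), 2) = Pow(Add(84, Add(Mul(-1, -1, Add(-1, Mul(1, Add(1, Mul(-1, Pow(-1, 2)))))), Mul(12, -1))), 2) = Pow(Add(84, Add(Mul(-1, -1, Add(-1, Mul(1, Add(1, Mul(-1, 1))))), -12)), 2) = Pow(Add(84, Add(Mul(-1, -1, Add(-1, Mul(1, Add(1, -1)))), -12)), 2) = Pow(Add(84, Add(Mul(-1, -1, Add(-1, Mul(1, 0))), -12)), 2) = Pow(Add(84, Add(Mul(-1, -1, Add(-1, 0)), -12)), 2) = Pow(Add(84, Add(Mul(-1, -1, -1), -12)), 2) = Pow(Add(84, Add(-1, -12)), 2) = Pow(Add(84, -13), 2) = Pow(71, 2) = 5041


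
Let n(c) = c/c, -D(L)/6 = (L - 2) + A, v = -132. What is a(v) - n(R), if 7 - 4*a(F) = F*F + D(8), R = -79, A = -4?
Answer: -17409/4 ≈ -4352.3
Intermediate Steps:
D(L) = 36 - 6*L (D(L) = -6*((L - 2) - 4) = -6*((-2 + L) - 4) = -6*(-6 + L) = 36 - 6*L)
n(c) = 1
a(F) = 19/4 - F**2/4 (a(F) = 7/4 - (F*F + (36 - 6*8))/4 = 7/4 - (F**2 + (36 - 48))/4 = 7/4 - (F**2 - 12)/4 = 7/4 - (-12 + F**2)/4 = 7/4 + (3 - F**2/4) = 19/4 - F**2/4)
a(v) - n(R) = (19/4 - 1/4*(-132)**2) - 1*1 = (19/4 - 1/4*17424) - 1 = (19/4 - 4356) - 1 = -17405/4 - 1 = -17409/4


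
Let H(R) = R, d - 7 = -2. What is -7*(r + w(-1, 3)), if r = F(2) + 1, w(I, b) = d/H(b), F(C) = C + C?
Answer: -140/3 ≈ -46.667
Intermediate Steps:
d = 5 (d = 7 - 2 = 5)
F(C) = 2*C
w(I, b) = 5/b
r = 5 (r = 2*2 + 1 = 4 + 1 = 5)
-7*(r + w(-1, 3)) = -7*(5 + 5/3) = -7*20/3 = -140/3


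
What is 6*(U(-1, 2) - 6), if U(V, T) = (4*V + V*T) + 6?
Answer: -36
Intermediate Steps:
U(V, T) = 6 + 4*V + T*V (U(V, T) = (4*V + T*V) + 6 = 6 + 4*V + T*V)
6*(U(-1, 2) - 6) = 6*((6 + 4*(-1) + 2*(-1)) - 6) = 6*((6 - 4 - 2) - 6) = 6*(0 - 6) = 6*(-6) = -36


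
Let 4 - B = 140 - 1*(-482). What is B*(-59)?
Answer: 36462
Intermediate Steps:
B = -618 (B = 4 - (140 - 1*(-482)) = 4 - (140 + 482) = 4 - 1*622 = 4 - 622 = -618)
B*(-59) = -618*(-59) = 36462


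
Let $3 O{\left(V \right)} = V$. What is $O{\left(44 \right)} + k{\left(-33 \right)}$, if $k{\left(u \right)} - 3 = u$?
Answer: $- \frac{46}{3} \approx -15.333$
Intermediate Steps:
$k{\left(u \right)} = 3 + u$
$O{\left(V \right)} = \frac{V}{3}$
$O{\left(44 \right)} + k{\left(-33 \right)} = \frac{1}{3} \cdot 44 + \left(3 - 33\right) = \frac{44}{3} - 30 = - \frac{46}{3}$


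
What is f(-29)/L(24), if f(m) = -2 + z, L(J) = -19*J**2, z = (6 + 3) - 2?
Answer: -5/10944 ≈ -0.00045687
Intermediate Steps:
z = 7 (z = 9 - 2 = 7)
f(m) = 5 (f(m) = -2 + 7 = 5)
f(-29)/L(24) = 5/((-19*24**2)) = 5/((-19*576)) = 5/(-10944) = 5*(-1/10944) = -5/10944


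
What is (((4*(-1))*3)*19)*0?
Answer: 0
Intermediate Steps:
(((4*(-1))*3)*19)*0 = (-4*3*19)*0 = -12*19*0 = -228*0 = 0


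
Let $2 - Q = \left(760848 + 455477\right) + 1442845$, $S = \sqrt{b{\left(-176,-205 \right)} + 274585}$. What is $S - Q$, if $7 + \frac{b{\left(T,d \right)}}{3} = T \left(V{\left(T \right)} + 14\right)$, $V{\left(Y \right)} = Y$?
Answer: $2659168 + 10 \sqrt{3601} \approx 2.6598 \cdot 10^{6}$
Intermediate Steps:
$b{\left(T,d \right)} = -21 + 3 T \left(14 + T\right)$ ($b{\left(T,d \right)} = -21 + 3 T \left(T + 14\right) = -21 + 3 T \left(14 + T\right)$)
$S = 10 \sqrt{3601}$ ($S = \sqrt{\left(-21 + 3 \left(-176\right)^{2} + 42 \left(-176\right)\right) + 274585} = \sqrt{\left(-21 + 3 \cdot 30976 - 7392\right) + 274585} = \sqrt{\left(-21 + 92928 - 7392\right) + 274585} = \sqrt{85515 + 274585} = \sqrt{360100} = 10 \sqrt{3601} \approx 600.08$)
$Q = -2659168$ ($Q = 2 - \left(\left(760848 + 455477\right) + 1442845\right) = 2 - \left(1216325 + 1442845\right) = 2 - 2659170 = -2659168$)
$S - Q = 10 \sqrt{3601} - -2659168 = 10 \sqrt{3601} + 2659168 = 2659168 + 10 \sqrt{3601}$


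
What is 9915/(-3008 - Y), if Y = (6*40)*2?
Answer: -9915/3488 ≈ -2.8426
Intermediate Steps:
Y = 480 (Y = 240*2 = 480)
9915/(-3008 - Y) = 9915/(-3008 - 1*480) = 9915/(-3008 - 480) = 9915/(-3488) = 9915*(-1/3488) = -9915/3488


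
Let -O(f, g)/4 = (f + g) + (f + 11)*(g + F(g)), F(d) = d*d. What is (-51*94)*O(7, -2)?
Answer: 786216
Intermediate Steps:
F(d) = d²
O(f, g) = -4*f - 4*g - 4*(11 + f)*(g + g²) (O(f, g) = -4*((f + g) + (f + 11)*(g + g²)) = -4*((f + g) + (11 + f)*(g + g²)) = -4*(f + g + (11 + f)*(g + g²)) = -4*f - 4*g - 4*(11 + f)*(g + g²))
(-51*94)*O(7, -2) = (-51*94)*(-48*(-2) - 44*(-2)² - 4*7 - 4*7*(-2) - 4*7*(-2)²) = -4794*(96 - 44*4 - 28 + 56 - 4*7*4) = -4794*(96 - 176 - 28 + 56 - 112) = -4794*(-164) = 786216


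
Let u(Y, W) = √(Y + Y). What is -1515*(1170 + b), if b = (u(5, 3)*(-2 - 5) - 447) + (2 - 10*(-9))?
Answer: -1234725 + 10605*√10 ≈ -1.2012e+6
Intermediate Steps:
u(Y, W) = √2*√Y (u(Y, W) = √(2*Y) = √2*√Y)
b = -355 - 7*√10 (b = ((√2*√5)*(-2 - 5) - 447) + (2 - 10*(-9)) = (√10*(-7) - 447) + (2 + 90) = (-7*√10 - 447) + 92 = (-447 - 7*√10) + 92 = -355 - 7*√10 ≈ -377.14)
-1515*(1170 + b) = -1515*(1170 + (-355 - 7*√10)) = -1515*(815 - 7*√10) = -1234725 + 10605*√10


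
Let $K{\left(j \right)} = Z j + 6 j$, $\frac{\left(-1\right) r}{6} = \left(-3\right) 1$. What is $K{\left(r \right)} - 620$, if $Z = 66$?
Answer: $676$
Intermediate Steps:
$r = 18$ ($r = - 6 \left(\left(-3\right) 1\right) = \left(-6\right) \left(-3\right) = 18$)
$K{\left(j \right)} = 72 j$ ($K{\left(j \right)} = 66 j + 6 j = 72 j$)
$K{\left(r \right)} - 620 = 72 \cdot 18 - 620 = 1296 - 620 = 676$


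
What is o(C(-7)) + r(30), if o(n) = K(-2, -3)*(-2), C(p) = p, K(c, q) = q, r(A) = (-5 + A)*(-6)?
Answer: -144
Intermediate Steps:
r(A) = 30 - 6*A
o(n) = 6 (o(n) = -3*(-2) = 6)
o(C(-7)) + r(30) = 6 + (30 - 6*30) = 6 + (30 - 180) = 6 - 150 = -144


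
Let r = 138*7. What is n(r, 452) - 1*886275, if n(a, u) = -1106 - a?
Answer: -888347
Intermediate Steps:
r = 966
n(r, 452) - 1*886275 = (-1106 - 1*966) - 1*886275 = (-1106 - 966) - 886275 = -2072 - 886275 = -888347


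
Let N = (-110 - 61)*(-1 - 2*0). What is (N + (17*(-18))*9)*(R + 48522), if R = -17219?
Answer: -80855649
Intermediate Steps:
N = 171 (N = -171*(-1 + 0) = -171*(-1) = 171)
(N + (17*(-18))*9)*(R + 48522) = (171 + (17*(-18))*9)*(-17219 + 48522) = (171 - 306*9)*31303 = (171 - 2754)*31303 = -2583*31303 = -80855649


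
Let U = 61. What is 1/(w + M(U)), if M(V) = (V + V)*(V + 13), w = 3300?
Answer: 1/12328 ≈ 8.1116e-5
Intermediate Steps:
M(V) = 2*V*(13 + V) (M(V) = (2*V)*(13 + V) = 2*V*(13 + V))
1/(w + M(U)) = 1/(3300 + 2*61*(13 + 61)) = 1/(3300 + 2*61*74) = 1/(3300 + 9028) = 1/12328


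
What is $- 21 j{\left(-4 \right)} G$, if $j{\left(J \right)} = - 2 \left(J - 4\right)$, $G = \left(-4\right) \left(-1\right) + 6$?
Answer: $-3360$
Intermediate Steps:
$G = 10$ ($G = 4 + 6 = 10$)
$j{\left(J \right)} = 8 - 2 J$ ($j{\left(J \right)} = - 2 \left(-4 + J\right) = 8 - 2 J$)
$- 21 j{\left(-4 \right)} G = - 21 \left(8 - -8\right) 10 = - 21 \left(8 + 8\right) 10 = \left(-21\right) 16 \cdot 10 = \left(-336\right) 10 = -3360$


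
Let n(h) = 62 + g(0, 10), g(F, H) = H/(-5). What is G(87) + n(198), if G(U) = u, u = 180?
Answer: 240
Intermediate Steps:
g(F, H) = -H/5 (g(F, H) = H*(-⅕) = -H/5)
G(U) = 180
n(h) = 60 (n(h) = 62 - ⅕*10 = 62 - 2 = 60)
G(87) + n(198) = 180 + 60 = 240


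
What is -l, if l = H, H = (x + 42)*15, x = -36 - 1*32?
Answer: 390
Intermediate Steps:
x = -68 (x = -36 - 32 = -68)
H = -390 (H = (-68 + 42)*15 = -26*15 = -390)
l = -390
-l = -1*(-390) = 390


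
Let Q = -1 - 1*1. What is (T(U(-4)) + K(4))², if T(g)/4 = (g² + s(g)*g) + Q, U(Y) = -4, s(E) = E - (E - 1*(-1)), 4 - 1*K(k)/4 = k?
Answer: 5184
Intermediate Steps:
K(k) = 16 - 4*k
s(E) = -1 (s(E) = E - (E + 1) = E - (1 + E) = E + (-1 - E) = -1)
Q = -2 (Q = -1 - 1 = -2)
T(g) = -8 - 4*g + 4*g² (T(g) = 4*((g² - g) - 2) = 4*(-2 + g² - g) = -8 - 4*g + 4*g²)
(T(U(-4)) + K(4))² = ((-8 - 4*(-4) + 4*(-4)²) + (16 - 4*4))² = ((-8 + 16 + 4*16) + (16 - 16))² = ((-8 + 16 + 64) + 0)² = (72 + 0)² = 72² = 5184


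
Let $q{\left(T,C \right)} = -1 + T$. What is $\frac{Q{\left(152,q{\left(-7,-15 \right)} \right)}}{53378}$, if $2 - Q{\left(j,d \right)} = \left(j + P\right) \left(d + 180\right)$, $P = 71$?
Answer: $- \frac{19177}{26689} \approx -0.71854$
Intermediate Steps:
$Q{\left(j,d \right)} = 2 - \left(71 + j\right) \left(180 + d\right)$ ($Q{\left(j,d \right)} = 2 - \left(j + 71\right) \left(d + 180\right) = 2 - \left(71 + j\right) \left(180 + d\right)$)
$\frac{Q{\left(152,q{\left(-7,-15 \right)} \right)}}{53378} = \frac{-12778 - 27360 - 71 \left(-1 - 7\right) - \left(-1 - 7\right) 152}{53378} = \left(-12778 - 27360 - -568 - \left(-8\right) 152\right) \frac{1}{53378} = \left(-12778 - 27360 + 568 + 1216\right) \frac{1}{53378} = \left(-38354\right) \frac{1}{53378} = - \frac{19177}{26689}$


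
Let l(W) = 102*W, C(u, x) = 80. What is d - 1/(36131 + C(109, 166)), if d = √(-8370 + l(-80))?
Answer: -1/36211 + I*√16530 ≈ -2.7616e-5 + 128.57*I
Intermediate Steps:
d = I*√16530 (d = √(-8370 + 102*(-80)) = √(-8370 - 8160) = √(-16530) = I*√16530 ≈ 128.57*I)
d - 1/(36131 + C(109, 166)) = I*√16530 - 1/(36131 + 80) = I*√16530 - 1/36211 = -1/36211 + I*√16530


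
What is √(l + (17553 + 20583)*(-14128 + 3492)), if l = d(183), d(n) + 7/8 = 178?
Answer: I*√6489829102/4 ≈ 20140.0*I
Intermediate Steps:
d(n) = 1417/8 (d(n) = -7/8 + 178 = 1417/8)
l = 1417/8 ≈ 177.13
√(l + (17553 + 20583)*(-14128 + 3492)) = √(1417/8 + (17553 + 20583)*(-14128 + 3492)) = √(1417/8 + 38136*(-10636)) = √(1417/8 - 405614496) = √(-3244914551/8) = I*√6489829102/4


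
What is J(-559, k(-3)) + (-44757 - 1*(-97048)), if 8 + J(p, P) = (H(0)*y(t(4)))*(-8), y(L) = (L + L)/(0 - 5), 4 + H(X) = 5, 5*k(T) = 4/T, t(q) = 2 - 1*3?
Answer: 261399/5 ≈ 52280.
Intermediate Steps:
t(q) = -1 (t(q) = 2 - 3 = -1)
k(T) = 4/(5*T) (k(T) = (4/T)/5 = 4/(5*T))
H(X) = 1 (H(X) = -4 + 5 = 1)
y(L) = -2*L/5 (y(L) = (2*L)/(-5) = (2*L)*(-⅕) = -2*L/5)
J(p, P) = -56/5 (J(p, P) = -8 + (1*(-⅖*(-1)))*(-8) = -8 + (1*(⅖))*(-8) = -8 + (⅖)*(-8) = -8 - 16/5 = -56/5)
J(-559, k(-3)) + (-44757 - 1*(-97048)) = -56/5 + (-44757 - 1*(-97048)) = -56/5 + (-44757 + 97048) = -56/5 + 52291 = 261399/5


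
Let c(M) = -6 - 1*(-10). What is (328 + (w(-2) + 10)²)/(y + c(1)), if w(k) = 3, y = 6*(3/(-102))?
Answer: 8449/65 ≈ 129.98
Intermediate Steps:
c(M) = 4 (c(M) = -6 + 10 = 4)
y = -3/17 (y = 6*(3*(-1/102)) = 6*(-1/34) = -3/17 ≈ -0.17647)
(328 + (w(-2) + 10)²)/(y + c(1)) = (328 + (3 + 10)²)/(-3/17 + 4) = (328 + 13²)/(65/17) = (328 + 169)*(17/65) = 497*(17/65) = 8449/65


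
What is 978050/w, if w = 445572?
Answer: 489025/222786 ≈ 2.1950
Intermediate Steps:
978050/w = 978050/445572 = 978050*(1/445572) = 489025/222786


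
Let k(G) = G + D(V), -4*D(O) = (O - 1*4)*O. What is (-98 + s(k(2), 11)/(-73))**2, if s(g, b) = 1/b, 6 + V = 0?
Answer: 6192903025/644809 ≈ 9604.3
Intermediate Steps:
V = -6 (V = -6 + 0 = -6)
D(O) = -O*(-4 + O)/4 (D(O) = -(O - 1*4)*O/4 = -(O - 4)*O/4 = -(-4 + O)*O/4 = -O*(-4 + O)/4)
k(G) = -15 + G (k(G) = G + (1/4)*(-6)*(4 - 1*(-6)) = G + (1/4)*(-6)*(4 + 6) = G + (1/4)*(-6)*10 = G - 15 = -15 + G)
(-98 + s(k(2), 11)/(-73))**2 = (-98 + 1/(11*(-73)))**2 = (-98 + (1/11)*(-1/73))**2 = (-98 - 1/803)**2 = (-78695/803)**2 = 6192903025/644809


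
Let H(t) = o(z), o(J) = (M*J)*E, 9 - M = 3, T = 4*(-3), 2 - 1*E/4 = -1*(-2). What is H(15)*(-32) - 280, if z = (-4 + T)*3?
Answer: -280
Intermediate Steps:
E = 0 (E = 8 - (-4)*(-2) = 8 - 4*2 = 8 - 8 = 0)
T = -12
M = 6 (M = 9 - 1*3 = 9 - 3 = 6)
z = -48 (z = (-4 - 12)*3 = -16*3 = -48)
o(J) = 0 (o(J) = (6*J)*0 = 0)
H(t) = 0
H(15)*(-32) - 280 = 0*(-32) - 280 = 0 - 280 = -280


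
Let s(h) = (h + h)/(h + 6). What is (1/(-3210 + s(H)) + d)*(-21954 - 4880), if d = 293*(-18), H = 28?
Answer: 3859460761925/27271 ≈ 1.4152e+8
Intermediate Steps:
s(h) = 2*h/(6 + h) (s(h) = (2*h)/(6 + h) = 2*h/(6 + h))
d = -5274
(1/(-3210 + s(H)) + d)*(-21954 - 4880) = (1/(-3210 + 2*28/(6 + 28)) - 5274)*(-21954 - 4880) = (1/(-3210 + 2*28/34) - 5274)*(-26834) = (1/(-3210 + 2*28*(1/34)) - 5274)*(-26834) = (1/(-3210 + 28/17) - 5274)*(-26834) = (1/(-54542/17) - 5274)*(-26834) = (-17/54542 - 5274)*(-26834) = -287654525/54542*(-26834) = 3859460761925/27271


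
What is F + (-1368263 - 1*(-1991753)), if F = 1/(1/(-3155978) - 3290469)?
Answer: 6474724040410457692/10384647773683 ≈ 6.2349e+5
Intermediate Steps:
F = -3155978/10384647773683 (F = 1/(-1/3155978 - 3290469) = 1/(-10384647773683/3155978) = -3155978/10384647773683 ≈ -3.0391e-7)
F + (-1368263 - 1*(-1991753)) = -3155978/10384647773683 + (-1368263 - 1*(-1991753)) = -3155978/10384647773683 + (-1368263 + 1991753) = -3155978/10384647773683 + 623490 = 6474724040410457692/10384647773683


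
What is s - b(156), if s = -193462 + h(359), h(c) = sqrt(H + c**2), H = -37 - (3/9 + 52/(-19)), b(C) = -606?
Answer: -192856 + sqrt(418621965)/57 ≈ -1.9250e+5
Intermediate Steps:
H = -1972/57 (H = -37 - (3*(1/9) + 52*(-1/19)) = -37 - (1/3 - 52/19) = -37 - 1*(-137/57) = -37 + 137/57 = -1972/57 ≈ -34.596)
h(c) = sqrt(-1972/57 + c**2)
s = -193462 + sqrt(418621965)/57 (s = -193462 + sqrt(-112404 + 3249*359**2)/57 = -193462 + sqrt(-112404 + 3249*128881)/57 = -193462 + sqrt(-112404 + 418734369)/57 = -193462 + sqrt(418621965)/57 ≈ -1.9310e+5)
s - b(156) = (-193462 + sqrt(418621965)/57) - 1*(-606) = (-193462 + sqrt(418621965)/57) + 606 = -192856 + sqrt(418621965)/57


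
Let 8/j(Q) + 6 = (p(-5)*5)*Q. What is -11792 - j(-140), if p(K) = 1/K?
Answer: -790068/67 ≈ -11792.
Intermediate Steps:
j(Q) = 8/(-6 - Q) (j(Q) = 8/(-6 + (5/(-5))*Q) = 8/(-6 + (-⅕*5)*Q) = 8/(-6 - Q))
-11792 - j(-140) = -11792 - 8/(-6 - 1*(-140)) = -11792 - 8/(-6 + 140) = -11792 - 8/134 = -11792 - 1*4/67 = -11792 - 4/67 = -790068/67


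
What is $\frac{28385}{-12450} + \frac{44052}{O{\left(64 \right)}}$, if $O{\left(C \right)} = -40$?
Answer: $- \frac{1373957}{1245} \approx -1103.6$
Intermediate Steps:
$\frac{28385}{-12450} + \frac{44052}{O{\left(64 \right)}} = \frac{28385}{-12450} + \frac{44052}{-40} = 28385 \left(- \frac{1}{12450}\right) + 44052 \left(- \frac{1}{40}\right) = - \frac{5677}{2490} - \frac{11013}{10} = - \frac{1373957}{1245}$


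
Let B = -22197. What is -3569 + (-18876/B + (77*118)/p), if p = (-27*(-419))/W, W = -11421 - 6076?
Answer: -1474947873365/83704887 ≈ -17621.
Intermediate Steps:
W = -17497
p = -11313/17497 (p = -27*(-419)/(-17497) = 11313*(-1/17497) = -11313/17497 ≈ -0.64657)
-3569 + (-18876/B + (77*118)/p) = -3569 + (-18876/(-22197) + (77*118)/(-11313/17497)) = -3569 + (-18876*(-1/22197) + 9086*(-17497/11313)) = -3569 + (6292/7399 - 158977742/11313) = -3569 - 1176205131662/83704887 = -1474947873365/83704887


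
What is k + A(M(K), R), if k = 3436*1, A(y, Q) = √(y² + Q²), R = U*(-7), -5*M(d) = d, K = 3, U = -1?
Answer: 3436 + √1234/5 ≈ 3443.0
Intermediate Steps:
M(d) = -d/5
R = 7 (R = -1*(-7) = 7)
A(y, Q) = √(Q² + y²)
k = 3436
k + A(M(K), R) = 3436 + √(7² + (-⅕*3)²) = 3436 + √(49 + (-⅗)²) = 3436 + √(49 + 9/25) = 3436 + √(1234/25) = 3436 + √1234/5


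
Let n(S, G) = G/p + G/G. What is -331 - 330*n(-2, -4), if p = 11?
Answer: -541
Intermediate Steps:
n(S, G) = 1 + G/11 (n(S, G) = G/11 + G/G = G*(1/11) + 1 = G/11 + 1 = 1 + G/11)
-331 - 330*n(-2, -4) = -331 - 330*(1 + (1/11)*(-4)) = -331 - 330*(1 - 4/11) = -331 - 330*7/11 = -331 - 210 = -541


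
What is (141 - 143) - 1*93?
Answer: -95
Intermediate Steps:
(141 - 143) - 1*93 = -2 - 93 = -95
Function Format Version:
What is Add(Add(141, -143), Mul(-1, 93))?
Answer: -95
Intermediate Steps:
Add(Add(141, -143), Mul(-1, 93)) = Add(-2, -93) = -95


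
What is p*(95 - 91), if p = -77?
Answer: -308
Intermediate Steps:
p*(95 - 91) = -77*(95 - 91) = -77*4 = -308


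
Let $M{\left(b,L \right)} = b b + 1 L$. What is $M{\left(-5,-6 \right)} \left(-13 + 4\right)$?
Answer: $-171$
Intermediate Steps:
$M{\left(b,L \right)} = L + b^{2}$ ($M{\left(b,L \right)} = b^{2} + L = L + b^{2}$)
$M{\left(-5,-6 \right)} \left(-13 + 4\right) = \left(-6 + \left(-5\right)^{2}\right) \left(-13 + 4\right) = \left(-6 + 25\right) \left(-9\right) = 19 \left(-9\right) = -171$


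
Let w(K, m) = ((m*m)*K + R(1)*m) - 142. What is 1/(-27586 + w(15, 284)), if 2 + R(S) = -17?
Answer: 1/1176716 ≈ 8.4982e-7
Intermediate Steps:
R(S) = -19 (R(S) = -2 - 17 = -19)
w(K, m) = -142 - 19*m + K*m**2 (w(K, m) = ((m*m)*K - 19*m) - 142 = (m**2*K - 19*m) - 142 = (K*m**2 - 19*m) - 142 = (-19*m + K*m**2) - 142 = -142 - 19*m + K*m**2)
1/(-27586 + w(15, 284)) = 1/(-27586 + (-142 - 19*284 + 15*284**2)) = 1/(-27586 + (-142 - 5396 + 15*80656)) = 1/(-27586 + (-142 - 5396 + 1209840)) = 1/(-27586 + 1204302) = 1/1176716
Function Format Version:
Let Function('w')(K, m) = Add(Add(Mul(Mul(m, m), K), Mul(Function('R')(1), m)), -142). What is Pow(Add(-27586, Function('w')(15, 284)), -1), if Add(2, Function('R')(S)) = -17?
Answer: Rational(1, 1176716) ≈ 8.4982e-7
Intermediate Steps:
Function('R')(S) = -19 (Function('R')(S) = Add(-2, -17) = -19)
Function('w')(K, m) = Add(-142, Mul(-19, m), Mul(K, Pow(m, 2))) (Function('w')(K, m) = Add(Add(Mul(Mul(m, m), K), Mul(-19, m)), -142) = Add(Add(Mul(Pow(m, 2), K), Mul(-19, m)), -142) = Add(Add(Mul(K, Pow(m, 2)), Mul(-19, m)), -142) = Add(Add(Mul(-19, m), Mul(K, Pow(m, 2))), -142) = Add(-142, Mul(-19, m), Mul(K, Pow(m, 2))))
Pow(Add(-27586, Function('w')(15, 284)), -1) = Pow(Add(-27586, Add(-142, Mul(-19, 284), Mul(15, Pow(284, 2)))), -1) = Pow(Add(-27586, Add(-142, -5396, Mul(15, 80656))), -1) = Pow(Add(-27586, Add(-142, -5396, 1209840)), -1) = Pow(Add(-27586, 1204302), -1) = Pow(1176716, -1) = Rational(1, 1176716)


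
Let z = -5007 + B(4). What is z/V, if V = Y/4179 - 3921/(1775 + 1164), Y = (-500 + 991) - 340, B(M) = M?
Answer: 61447251243/15942070 ≈ 3854.4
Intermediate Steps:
z = -5003 (z = -5007 + 4 = -5003)
Y = 151 (Y = 491 - 340 = 151)
V = -15942070/12282081 (V = 151/4179 - 3921/(1775 + 1164) = 151*(1/4179) - 3921/2939 = 151/4179 - 3921*1/2939 = 151/4179 - 3921/2939 = -15942070/12282081 ≈ -1.2980)
z/V = -5003/(-15942070/12282081) = -5003*(-12282081/15942070) = 61447251243/15942070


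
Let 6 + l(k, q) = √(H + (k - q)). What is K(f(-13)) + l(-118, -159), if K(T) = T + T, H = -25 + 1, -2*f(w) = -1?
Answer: -5 + √17 ≈ -0.87689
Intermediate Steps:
f(w) = ½ (f(w) = -½*(-1) = ½)
H = -24
K(T) = 2*T
l(k, q) = -6 + √(-24 + k - q) (l(k, q) = -6 + √(-24 + (k - q)) = -6 + √(-24 + k - q))
K(f(-13)) + l(-118, -159) = 2*(½) + (-6 + √(-24 - 118 - 1*(-159))) = 1 + (-6 + √(-24 - 118 + 159)) = 1 + (-6 + √17) = -5 + √17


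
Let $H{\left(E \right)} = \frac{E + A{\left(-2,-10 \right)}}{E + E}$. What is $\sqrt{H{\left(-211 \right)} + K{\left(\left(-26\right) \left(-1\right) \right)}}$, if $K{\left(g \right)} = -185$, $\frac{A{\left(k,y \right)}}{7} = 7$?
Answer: $\frac{i \sqrt{8219294}}{211} \approx 13.587 i$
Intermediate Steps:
$A{\left(k,y \right)} = 49$ ($A{\left(k,y \right)} = 7 \cdot 7 = 49$)
$H{\left(E \right)} = \frac{49 + E}{2 E}$ ($H{\left(E \right)} = \frac{E + 49}{E + E} = \frac{49 + E}{2 E}$)
$\sqrt{H{\left(-211 \right)} + K{\left(\left(-26\right) \left(-1\right) \right)}} = \sqrt{\frac{49 - 211}{2 \left(-211\right)} - 185} = \sqrt{\frac{1}{2} \left(- \frac{1}{211}\right) \left(-162\right) - 185} = \sqrt{\frac{81}{211} - 185} = \sqrt{- \frac{38954}{211}} = \frac{i \sqrt{8219294}}{211}$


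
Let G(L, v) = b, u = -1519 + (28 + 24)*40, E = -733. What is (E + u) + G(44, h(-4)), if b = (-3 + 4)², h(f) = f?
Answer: -171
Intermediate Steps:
u = 561 (u = -1519 + 52*40 = -1519 + 2080 = 561)
b = 1 (b = 1² = 1)
G(L, v) = 1
(E + u) + G(44, h(-4)) = (-733 + 561) + 1 = -172 + 1 = -171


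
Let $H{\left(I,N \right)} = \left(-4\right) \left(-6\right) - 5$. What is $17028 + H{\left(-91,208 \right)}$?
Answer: $17047$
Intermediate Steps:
$H{\left(I,N \right)} = 19$ ($H{\left(I,N \right)} = 24 - 5 = 19$)
$17028 + H{\left(-91,208 \right)} = 17028 + 19 = 17047$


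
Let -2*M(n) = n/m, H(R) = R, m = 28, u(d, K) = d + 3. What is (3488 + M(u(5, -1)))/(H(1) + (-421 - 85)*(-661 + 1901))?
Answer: -24415/4392073 ≈ -0.0055589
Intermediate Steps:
u(d, K) = 3 + d
M(n) = -n/56 (M(n) = -n/(2*28) = -n/56)
(3488 + M(u(5, -1)))/(H(1) + (-421 - 85)*(-661 + 1901)) = (3488 - (3 + 5)/56)/(1 + (-421 - 85)*(-661 + 1901)) = (3488 - 1/56*8)/(1 - 506*1240) = (3488 - 1/7)/(1 - 627440) = (24415/7)/(-627439) = (24415/7)*(-1/627439) = -24415/4392073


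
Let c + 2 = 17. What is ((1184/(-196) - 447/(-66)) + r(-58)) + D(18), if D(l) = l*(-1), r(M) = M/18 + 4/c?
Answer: -981049/48510 ≈ -20.224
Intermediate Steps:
c = 15 (c = -2 + 17 = 15)
r(M) = 4/15 + M/18 (r(M) = M/18 + 4/15 = 4/15 + M/18)
D(l) = -l
((1184/(-196) - 447/(-66)) + r(-58)) + D(18) = ((1184/(-196) - 447/(-66)) + (4/15 + (1/18)*(-58))) - 1*18 = ((1184*(-1/196) - 447*(-1/66)) + (4/15 - 29/9)) - 18 = ((-296/49 + 149/22) - 133/45) - 18 = (789/1078 - 133/45) - 18 = -107869/48510 - 18 = -981049/48510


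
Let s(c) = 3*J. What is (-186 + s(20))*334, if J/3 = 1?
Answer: -59118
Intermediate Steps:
J = 3 (J = 3*1 = 3)
s(c) = 9 (s(c) = 3*3 = 9)
(-186 + s(20))*334 = (-186 + 9)*334 = -177*334 = -59118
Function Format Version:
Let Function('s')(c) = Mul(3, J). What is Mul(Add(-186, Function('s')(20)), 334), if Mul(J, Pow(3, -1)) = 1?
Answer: -59118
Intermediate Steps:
J = 3 (J = Mul(3, 1) = 3)
Function('s')(c) = 9 (Function('s')(c) = Mul(3, 3) = 9)
Mul(Add(-186, Function('s')(20)), 334) = Mul(Add(-186, 9), 334) = Mul(-177, 334) = -59118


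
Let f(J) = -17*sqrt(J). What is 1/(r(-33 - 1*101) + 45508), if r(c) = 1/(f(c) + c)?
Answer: 2579484322/117387166427505 - 17*I*sqrt(134)/117387166427505 ≈ 2.1974e-5 - 1.6764e-12*I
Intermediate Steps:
r(c) = 1/(c - 17*sqrt(c)) (r(c) = 1/(-17*sqrt(c) + c) = 1/(c - 17*sqrt(c)))
1/(r(-33 - 1*101) + 45508) = 1/(1/((-33 - 1*101) - 17*sqrt(-33 - 1*101)) + 45508) = 1/(1/((-33 - 101) - 17*sqrt(-33 - 101)) + 45508) = 1/(1/(-134 - 17*I*sqrt(134)) + 45508) = 1/(45508 + 1/(-134 - 17*I*sqrt(134)))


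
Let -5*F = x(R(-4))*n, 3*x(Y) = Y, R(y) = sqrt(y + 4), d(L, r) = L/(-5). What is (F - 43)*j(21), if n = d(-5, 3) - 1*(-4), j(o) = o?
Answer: -903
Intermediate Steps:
d(L, r) = -L/5 (d(L, r) = L*(-1/5) = -L/5)
R(y) = sqrt(4 + y)
x(Y) = Y/3
n = 5 (n = -1/5*(-5) - 1*(-4) = 1 + 4 = 5)
F = 0 (F = -sqrt(4 - 4)/3*5/5 = -sqrt(0)/3*5/5 = -(1/3)*0*5/5 = -0*5 = -1/5*0 = 0)
(F - 43)*j(21) = (0 - 43)*21 = -43*21 = -903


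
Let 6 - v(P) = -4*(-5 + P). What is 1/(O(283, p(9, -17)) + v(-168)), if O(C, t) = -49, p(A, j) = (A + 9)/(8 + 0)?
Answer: -1/735 ≈ -0.0013605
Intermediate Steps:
v(P) = -14 + 4*P (v(P) = 6 - (-4)*(-5 + P) = 6 - (20 - 4*P) = 6 + (-20 + 4*P) = -14 + 4*P)
p(A, j) = 9/8 + A/8 (p(A, j) = (9 + A)/8 = (9 + A)*(1/8) = 9/8 + A/8)
1/(O(283, p(9, -17)) + v(-168)) = 1/(-49 + (-14 + 4*(-168))) = 1/(-49 + (-14 - 672)) = 1/(-49 - 686) = 1/(-735) = -1/735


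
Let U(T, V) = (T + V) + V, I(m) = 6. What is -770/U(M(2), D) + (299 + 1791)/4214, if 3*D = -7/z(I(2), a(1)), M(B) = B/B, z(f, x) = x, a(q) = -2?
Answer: -485672/2107 ≈ -230.50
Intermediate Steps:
M(B) = 1
D = 7/6 (D = (-7/(-2))/3 = (-7*(-½))/3 = (⅓)*(7/2) = 7/6 ≈ 1.1667)
U(T, V) = T + 2*V
-770/U(M(2), D) + (299 + 1791)/4214 = -770/(1 + 2*(7/6)) + (299 + 1791)/4214 = -770/(1 + 7/3) + 2090*(1/4214) = -770/10/3 + 1045/2107 = -770*3/10 + 1045/2107 = -231 + 1045/2107 = -485672/2107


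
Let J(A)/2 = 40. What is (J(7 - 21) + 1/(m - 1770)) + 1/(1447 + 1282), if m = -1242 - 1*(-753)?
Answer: 493184410/6164811 ≈ 80.000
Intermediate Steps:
m = -489 (m = -1242 + 753 = -489)
J(A) = 80 (J(A) = 2*40 = 80)
(J(7 - 21) + 1/(m - 1770)) + 1/(1447 + 1282) = (80 + 1/(-489 - 1770)) + 1/(1447 + 1282) = (80 + 1/(-2259)) + 1/2729 = (80 - 1/2259) + 1/2729 = 180719/2259 + 1/2729 = 493184410/6164811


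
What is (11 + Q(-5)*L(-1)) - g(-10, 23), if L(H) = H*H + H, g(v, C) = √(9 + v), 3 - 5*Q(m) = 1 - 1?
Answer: 11 - I ≈ 11.0 - 1.0*I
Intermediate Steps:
Q(m) = ⅗ (Q(m) = ⅗ - (1 - 1)/5 = ⅗ - ⅕*0 = ⅗ + 0 = ⅗)
L(H) = H + H² (L(H) = H² + H = H + H²)
(11 + Q(-5)*L(-1)) - g(-10, 23) = (11 + 3*(-(1 - 1))/5) - √(9 - 10) = (11 + 3*(-1*0)/5) - √(-1) = (11 + (⅗)*0) - I = (11 + 0) - I = 11 - I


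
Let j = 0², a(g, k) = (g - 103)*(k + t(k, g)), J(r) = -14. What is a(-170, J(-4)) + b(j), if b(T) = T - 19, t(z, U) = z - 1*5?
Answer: 8990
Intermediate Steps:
t(z, U) = -5 + z (t(z, U) = z - 5 = -5 + z)
a(g, k) = (-103 + g)*(-5 + 2*k) (a(g, k) = (g - 103)*(k + (-5 + k)) = (-103 + g)*(-5 + 2*k))
j = 0
b(T) = -19 + T
a(-170, J(-4)) + b(j) = (515 - 206*(-14) - 170*(-14) - 170*(-5 - 14)) + (-19 + 0) = (515 + 2884 + 2380 - 170*(-19)) - 19 = (515 + 2884 + 2380 + 3230) - 19 = 9009 - 19 = 8990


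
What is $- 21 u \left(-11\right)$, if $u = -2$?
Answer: $-462$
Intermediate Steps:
$- 21 u \left(-11\right) = \left(-21\right) \left(-2\right) \left(-11\right) = 42 \left(-11\right) = -462$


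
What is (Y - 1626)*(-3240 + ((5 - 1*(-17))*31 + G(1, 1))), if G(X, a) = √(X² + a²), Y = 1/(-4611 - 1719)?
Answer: 13164211099/3165 - 10292581*√2/6330 ≈ 4.1570e+6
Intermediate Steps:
Y = -1/6330 (Y = 1/(-6330) = -1/6330 ≈ -0.00015798)
(Y - 1626)*(-3240 + ((5 - 1*(-17))*31 + G(1, 1))) = (-1/6330 - 1626)*(-3240 + ((5 - 1*(-17))*31 + √(1² + 1²))) = -10292581*(-3240 + ((5 + 17)*31 + √(1 + 1)))/6330 = -10292581*(-3240 + (22*31 + √2))/6330 = -10292581*(-3240 + (682 + √2))/6330 = -10292581*(-2558 + √2)/6330 = 13164211099/3165 - 10292581*√2/6330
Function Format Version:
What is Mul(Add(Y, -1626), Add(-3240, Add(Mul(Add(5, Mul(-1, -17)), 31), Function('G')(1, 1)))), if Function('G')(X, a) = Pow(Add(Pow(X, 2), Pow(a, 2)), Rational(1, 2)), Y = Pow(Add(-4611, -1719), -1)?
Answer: Add(Rational(13164211099, 3165), Mul(Rational(-10292581, 6330), Pow(2, Rational(1, 2)))) ≈ 4.1570e+6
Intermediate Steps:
Y = Rational(-1, 6330) (Y = Pow(-6330, -1) = Rational(-1, 6330) ≈ -0.00015798)
Mul(Add(Y, -1626), Add(-3240, Add(Mul(Add(5, Mul(-1, -17)), 31), Function('G')(1, 1)))) = Mul(Add(Rational(-1, 6330), -1626), Add(-3240, Add(Mul(Add(5, Mul(-1, -17)), 31), Pow(Add(Pow(1, 2), Pow(1, 2)), Rational(1, 2))))) = Mul(Rational(-10292581, 6330), Add(-3240, Add(Mul(Add(5, 17), 31), Pow(Add(1, 1), Rational(1, 2))))) = Mul(Rational(-10292581, 6330), Add(-3240, Add(Mul(22, 31), Pow(2, Rational(1, 2))))) = Mul(Rational(-10292581, 6330), Add(-3240, Add(682, Pow(2, Rational(1, 2))))) = Mul(Rational(-10292581, 6330), Add(-2558, Pow(2, Rational(1, 2)))) = Add(Rational(13164211099, 3165), Mul(Rational(-10292581, 6330), Pow(2, Rational(1, 2))))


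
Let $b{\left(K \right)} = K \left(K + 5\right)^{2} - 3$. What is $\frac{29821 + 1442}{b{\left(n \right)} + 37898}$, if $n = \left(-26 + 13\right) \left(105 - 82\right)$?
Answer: $- \frac{31263}{25806469} \approx -0.0012114$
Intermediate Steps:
$n = -299$ ($n = \left(-13\right) 23 = -299$)
$b{\left(K \right)} = -3 + K \left(5 + K\right)^{2}$ ($b{\left(K \right)} = K \left(5 + K\right)^{2} - 3 = -3 + K \left(5 + K\right)^{2}$)
$\frac{29821 + 1442}{b{\left(n \right)} + 37898} = \frac{29821 + 1442}{\left(-3 - 299 \left(5 - 299\right)^{2}\right) + 37898} = \frac{31263}{\left(-3 - 299 \left(-294\right)^{2}\right) + 37898} = \frac{31263}{\left(-3 - 25844364\right) + 37898} = \frac{31263}{-25844367 + 37898} = \frac{31263}{-25806469} = 31263 \left(- \frac{1}{25806469}\right) = - \frac{31263}{25806469}$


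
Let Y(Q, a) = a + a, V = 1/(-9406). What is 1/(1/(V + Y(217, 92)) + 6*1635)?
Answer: 1730703/16978205836 ≈ 0.00010194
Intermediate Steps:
V = -1/9406 ≈ -0.00010632
Y(Q, a) = 2*a
1/(1/(V + Y(217, 92)) + 6*1635) = 1/(1/(-1/9406 + 2*92) + 6*1635) = 1/(1/(-1/9406 + 184) + 9810) = 1/(1/(1730703/9406) + 9810) = 1/(9406/1730703 + 9810) = 1/(16978205836/1730703) = 1730703/16978205836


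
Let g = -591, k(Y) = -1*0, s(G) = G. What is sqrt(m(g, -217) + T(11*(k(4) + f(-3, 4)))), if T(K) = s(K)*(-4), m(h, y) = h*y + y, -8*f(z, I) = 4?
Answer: 6*sqrt(3557) ≈ 357.84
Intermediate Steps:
k(Y) = 0
f(z, I) = -1/2 (f(z, I) = -1/8*4 = -1/2)
m(h, y) = y + h*y
T(K) = -4*K (T(K) = K*(-4) = -4*K)
sqrt(m(g, -217) + T(11*(k(4) + f(-3, 4)))) = sqrt(-217*(1 - 591) - 44*(0 - 1/2)) = sqrt(-217*(-590) - 44*(-1)/2) = sqrt(128030 - 4*(-11/2)) = sqrt(128030 + 22) = sqrt(128052) = 6*sqrt(3557)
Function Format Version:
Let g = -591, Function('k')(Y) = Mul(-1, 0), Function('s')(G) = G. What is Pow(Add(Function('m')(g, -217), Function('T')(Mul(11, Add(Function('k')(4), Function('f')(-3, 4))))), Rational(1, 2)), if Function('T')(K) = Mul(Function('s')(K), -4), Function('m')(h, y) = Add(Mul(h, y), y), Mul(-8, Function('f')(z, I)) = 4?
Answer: Mul(6, Pow(3557, Rational(1, 2))) ≈ 357.84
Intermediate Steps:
Function('k')(Y) = 0
Function('f')(z, I) = Rational(-1, 2) (Function('f')(z, I) = Mul(Rational(-1, 8), 4) = Rational(-1, 2))
Function('m')(h, y) = Add(y, Mul(h, y))
Function('T')(K) = Mul(-4, K) (Function('T')(K) = Mul(K, -4) = Mul(-4, K))
Pow(Add(Function('m')(g, -217), Function('T')(Mul(11, Add(Function('k')(4), Function('f')(-3, 4))))), Rational(1, 2)) = Pow(Add(Mul(-217, Add(1, -591)), Mul(-4, Mul(11, Add(0, Rational(-1, 2))))), Rational(1, 2)) = Pow(Add(Mul(-217, -590), Mul(-4, Mul(11, Rational(-1, 2)))), Rational(1, 2)) = Pow(Add(128030, Mul(-4, Rational(-11, 2))), Rational(1, 2)) = Pow(Add(128030, 22), Rational(1, 2)) = Pow(128052, Rational(1, 2)) = Mul(6, Pow(3557, Rational(1, 2)))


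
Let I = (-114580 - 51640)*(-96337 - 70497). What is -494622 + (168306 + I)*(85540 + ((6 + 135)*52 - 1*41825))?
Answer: 1415600476433320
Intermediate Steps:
I = 27731147480 (I = -166220*(-166834) = 27731147480)
-494622 + (168306 + I)*(85540 + ((6 + 135)*52 - 1*41825)) = -494622 + (168306 + 27731147480)*(85540 + ((6 + 135)*52 - 1*41825)) = -494622 + 27731315786*(85540 + (141*52 - 41825)) = -494622 + 27731315786*(85540 + (7332 - 41825)) = -494622 + 27731315786*(85540 - 34493) = -494622 + 27731315786*51047 = -494622 + 1415600476927942 = 1415600476433320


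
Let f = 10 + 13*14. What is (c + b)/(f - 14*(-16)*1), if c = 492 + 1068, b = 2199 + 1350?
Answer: 393/32 ≈ 12.281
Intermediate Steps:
b = 3549
f = 192 (f = 10 + 182 = 192)
c = 1560
(c + b)/(f - 14*(-16)*1) = (1560 + 3549)/(192 - 14*(-16)*1) = 5109/(192 + 224*1) = 5109/(192 + 224) = 5109/416 = 5109*(1/416) = 393/32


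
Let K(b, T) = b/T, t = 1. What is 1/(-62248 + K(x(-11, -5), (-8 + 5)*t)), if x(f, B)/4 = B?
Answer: -3/186724 ≈ -1.6066e-5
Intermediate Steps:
x(f, B) = 4*B
1/(-62248 + K(x(-11, -5), (-8 + 5)*t)) = 1/(-62248 + (4*(-5))/(((-8 + 5)*1))) = 1/(-62248 - 20/((-3*1))) = 1/(-62248 - 20/(-3)) = 1/(-62248 - 20*(-⅓)) = 1/(-62248 + 20/3) = 1/(-186724/3) = -3/186724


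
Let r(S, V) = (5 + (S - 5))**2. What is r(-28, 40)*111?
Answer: 87024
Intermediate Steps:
r(S, V) = S**2 (r(S, V) = (5 + (-5 + S))**2 = S**2)
r(-28, 40)*111 = (-28)**2*111 = 784*111 = 87024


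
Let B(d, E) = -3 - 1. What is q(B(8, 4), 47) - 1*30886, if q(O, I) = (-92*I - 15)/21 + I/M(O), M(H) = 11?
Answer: -7181408/231 ≈ -31088.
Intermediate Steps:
B(d, E) = -4
q(O, I) = -5/7 - 991*I/231 (q(O, I) = (-92*I - 15)/21 + I/11 = (-15 - 92*I)*(1/21) + I*(1/11) = (-5/7 - 92*I/21) + I/11 = -5/7 - 991*I/231)
q(B(8, 4), 47) - 1*30886 = (-5/7 - 991/231*47) - 1*30886 = (-5/7 - 46577/231) - 30886 = -46742/231 - 30886 = -7181408/231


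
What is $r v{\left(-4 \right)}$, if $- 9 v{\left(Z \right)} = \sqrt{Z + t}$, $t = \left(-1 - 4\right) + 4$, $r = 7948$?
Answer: $- \frac{7948 i \sqrt{5}}{9} \approx - 1974.7 i$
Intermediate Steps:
$t = -1$ ($t = -5 + 4 = -1$)
$v{\left(Z \right)} = - \frac{\sqrt{-1 + Z}}{9}$ ($v{\left(Z \right)} = - \frac{\sqrt{Z - 1}}{9} = - \frac{\sqrt{-1 + Z}}{9}$)
$r v{\left(-4 \right)} = 7948 \left(- \frac{\sqrt{-1 - 4}}{9}\right) = 7948 \left(- \frac{\sqrt{-5}}{9}\right) = 7948 \left(- \frac{i \sqrt{5}}{9}\right) = - \frac{7948 i \sqrt{5}}{9}$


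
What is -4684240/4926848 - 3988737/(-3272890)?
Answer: 135028083043/503907235960 ≈ 0.26796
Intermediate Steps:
-4684240/4926848 - 3988737/(-3272890) = -4684240*1/4926848 - 3988737*(-1/3272890) = -292765/307928 + 3988737/3272890 = 135028083043/503907235960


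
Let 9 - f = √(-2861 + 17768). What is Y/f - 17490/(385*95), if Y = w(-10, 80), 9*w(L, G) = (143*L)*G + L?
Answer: 5097713/704235 + 57205*√14907/66717 ≈ 111.93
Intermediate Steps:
w(L, G) = L/9 + 143*G*L/9 (w(L, G) = ((143*L)*G + L)/9 = (143*G*L + L)/9 = (L + 143*G*L)/9 = L/9 + 143*G*L/9)
Y = -114410/9 (Y = (⅑)*(-10)*(1 + 143*80) = (⅑)*(-10)*(1 + 11440) = (⅑)*(-10)*11441 = -114410/9 ≈ -12712.)
f = 9 - √14907 (f = 9 - √(-2861 + 17768) = 9 - √14907 ≈ -113.09)
Y/f - 17490/(385*95) = -114410/(9*(9 - √14907)) - 17490/(385*95) = -114410/(9*(9 - √14907)) - 17490/36575 = -114410/(9*(9 - √14907)) - 17490*1/36575 = -114410/(9*(9 - √14907)) - 318/665 = -318/665 - 114410/(9*(9 - √14907))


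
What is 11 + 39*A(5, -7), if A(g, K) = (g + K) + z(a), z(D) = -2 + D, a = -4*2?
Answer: -457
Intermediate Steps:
a = -8
A(g, K) = -10 + K + g (A(g, K) = (g + K) + (-2 - 8) = (K + g) - 10 = -10 + K + g)
11 + 39*A(5, -7) = 11 + 39*(-10 - 7 + 5) = 11 + 39*(-12) = 11 - 468 = -457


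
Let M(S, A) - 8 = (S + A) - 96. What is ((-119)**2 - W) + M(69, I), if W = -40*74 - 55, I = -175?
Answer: 16982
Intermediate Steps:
M(S, A) = -88 + A + S (M(S, A) = 8 + ((S + A) - 96) = 8 + ((A + S) - 96) = 8 + (-96 + A + S) = -88 + A + S)
W = -3015 (W = -2960 - 55 = -3015)
((-119)**2 - W) + M(69, I) = ((-119)**2 - 1*(-3015)) + (-88 - 175 + 69) = (14161 + 3015) - 194 = 17176 - 194 = 16982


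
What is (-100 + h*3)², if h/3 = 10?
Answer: 100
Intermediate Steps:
h = 30 (h = 3*10 = 30)
(-100 + h*3)² = (-100 + 30*3)² = (-100 + 90)² = (-10)² = 100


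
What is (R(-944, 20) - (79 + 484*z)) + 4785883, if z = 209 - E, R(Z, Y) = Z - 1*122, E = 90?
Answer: 4727142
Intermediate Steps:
R(Z, Y) = -122 + Z (R(Z, Y) = Z - 122 = -122 + Z)
z = 119 (z = 209 - 1*90 = 209 - 90 = 119)
(R(-944, 20) - (79 + 484*z)) + 4785883 = ((-122 - 944) - (79 + 484*119)) + 4785883 = (-1066 - (79 + 57596)) + 4785883 = (-1066 - 1*57675) + 4785883 = (-1066 - 57675) + 4785883 = -58741 + 4785883 = 4727142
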